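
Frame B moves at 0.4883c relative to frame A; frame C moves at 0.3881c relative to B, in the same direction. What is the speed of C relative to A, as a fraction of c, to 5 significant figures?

u ≈ 0.73677c

Compose boost 2: (0.3881 + 0.4883)/(1 + 0.3881×0.4883) = 0.87640/1.189509 = 0.73677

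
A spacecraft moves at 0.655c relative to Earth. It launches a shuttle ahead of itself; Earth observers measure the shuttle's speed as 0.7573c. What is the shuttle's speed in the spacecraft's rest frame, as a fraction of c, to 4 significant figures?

Inverse velocity addition: u' = (u − v)/(1 − uv/c²)
= (0.7573 − 0.655)/(1 − 0.7573×0.655) = 0.1023/0.503969 = 0.2030

u' ≈ 0.2030c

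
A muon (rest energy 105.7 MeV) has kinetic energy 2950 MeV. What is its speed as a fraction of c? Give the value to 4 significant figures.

β ≈ 0.9994

γ = 1 + K/(m₀c²) = 1 + 2950/105.7 = 28.9092
β = √(1 − 1/γ²) = 0.9994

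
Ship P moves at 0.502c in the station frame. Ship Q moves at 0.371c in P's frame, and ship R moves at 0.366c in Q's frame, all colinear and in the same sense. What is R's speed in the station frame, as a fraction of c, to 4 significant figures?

u ≈ 0.8681c

Compose boost 2: (0.371 + 0.502)/(1 + 0.371×0.502) = 0.8730/1.18624 = 0.735938
Compose boost 3: (0.366 + 0.735938)/(1 + 0.366×0.735938) = 1.10194/1.26935 = 0.8681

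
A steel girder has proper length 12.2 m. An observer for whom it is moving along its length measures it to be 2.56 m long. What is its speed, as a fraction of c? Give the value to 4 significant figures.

γ = L₀/L = 12.2/2.56 = 4.76562
β = √(1 − 1/γ²) = 0.9777

β ≈ 0.9777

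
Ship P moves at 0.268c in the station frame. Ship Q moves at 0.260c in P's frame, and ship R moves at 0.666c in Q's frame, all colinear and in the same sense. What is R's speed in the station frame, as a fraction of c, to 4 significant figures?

u ≈ 0.8727c

Compose boost 2: (0.260 + 0.268)/(1 + 0.260×0.268) = 0.5280/1.06968 = 0.493606
Compose boost 3: (0.666 + 0.493606)/(1 + 0.666×0.493606) = 1.15961/1.32874 = 0.8727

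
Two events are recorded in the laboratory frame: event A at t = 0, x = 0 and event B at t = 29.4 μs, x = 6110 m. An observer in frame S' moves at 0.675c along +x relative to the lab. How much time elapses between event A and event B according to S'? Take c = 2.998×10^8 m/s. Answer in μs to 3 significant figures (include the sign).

Δt' ≈ 21.2 μs

γ = 1/√(1 − 0.675²) = 1.3553
Δt' = γ(Δt − vΔx/c²) = 1.3553 × (29.4 μs − 0.675×6110 m / (2.998×10^8 m/s))
= 1.3553 × (15.643 μs) = 21.2 μs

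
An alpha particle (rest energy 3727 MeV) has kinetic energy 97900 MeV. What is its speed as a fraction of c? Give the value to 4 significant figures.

γ = 1 + K/(m₀c²) = 1 + 97900/3727 = 27.2678
β = √(1 − 1/γ²) = 0.9993

β ≈ 0.9993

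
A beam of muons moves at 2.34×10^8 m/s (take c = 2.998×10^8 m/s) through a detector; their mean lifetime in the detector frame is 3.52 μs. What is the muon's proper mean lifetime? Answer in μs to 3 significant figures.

τ₀ ≈ 2.20 μs

β = v/c = 2.34×10^8 / 2.998×10^8 = 0.78052
γ = 1/√(1 − 0.78052²) = 1.5997
Proper time: τ₀ = Δt/γ = 3.52/1.5997 = 2.20 μs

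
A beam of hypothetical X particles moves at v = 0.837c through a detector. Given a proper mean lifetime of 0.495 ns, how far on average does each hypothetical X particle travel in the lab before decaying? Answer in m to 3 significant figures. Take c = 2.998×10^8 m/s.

γ = 1/√(1 − 0.837²) = 1.8275
Dilated lifetime: Δt = γτ₀ = 1.8275 × 0.495 ns = 0.90460 ns
d = vΔt = 0.837c × 0.90460 ns = 2.5093×10^8 m/s × 9.0460×10^-10 s = 0.227 m

d ≈ 0.227 m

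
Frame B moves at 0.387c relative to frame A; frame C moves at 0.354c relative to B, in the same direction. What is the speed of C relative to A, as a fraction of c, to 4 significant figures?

Compose boost 2: (0.354 + 0.387)/(1 + 0.354×0.387) = 0.7410/1.13700 = 0.6517

u ≈ 0.6517c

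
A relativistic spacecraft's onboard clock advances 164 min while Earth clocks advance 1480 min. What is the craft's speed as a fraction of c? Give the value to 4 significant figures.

β ≈ 0.9938

γ = Δt/τ₀ = 1480/164 = 9.02439
β = √(1 − 1/γ²) = √(1 − 1/9.02439²) = 0.9938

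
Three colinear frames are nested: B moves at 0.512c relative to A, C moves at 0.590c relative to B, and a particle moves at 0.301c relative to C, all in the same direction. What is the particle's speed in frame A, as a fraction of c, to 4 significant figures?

u ≈ 0.9144c

Compose boost 2: (0.590 + 0.512)/(1 + 0.590×0.512) = 1.102/1.30208 = 0.846338
Compose boost 3: (0.301 + 0.846338)/(1 + 0.301×0.846338) = 1.14734/1.25475 = 0.9144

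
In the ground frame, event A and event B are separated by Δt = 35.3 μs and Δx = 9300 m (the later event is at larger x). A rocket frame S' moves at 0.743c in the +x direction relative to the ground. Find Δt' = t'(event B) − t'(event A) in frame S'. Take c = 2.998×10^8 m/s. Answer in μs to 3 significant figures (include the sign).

γ = 1/√(1 − 0.743²) = 1.4941
Δt' = γ(Δt − vΔx/c²) = 1.4941 × (35.3 μs − 0.743×9300 m / (2.998×10^8 m/s))
= 1.4941 × (12.252 μs) = 18.3 μs

Δt' ≈ 18.3 μs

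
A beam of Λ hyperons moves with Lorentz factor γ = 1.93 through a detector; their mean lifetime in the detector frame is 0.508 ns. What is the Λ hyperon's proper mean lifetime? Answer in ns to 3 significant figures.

γ = 1.93 (given)
Proper time: τ₀ = Δt/γ = 0.508/1.93 = 0.263 ns

τ₀ ≈ 0.263 ns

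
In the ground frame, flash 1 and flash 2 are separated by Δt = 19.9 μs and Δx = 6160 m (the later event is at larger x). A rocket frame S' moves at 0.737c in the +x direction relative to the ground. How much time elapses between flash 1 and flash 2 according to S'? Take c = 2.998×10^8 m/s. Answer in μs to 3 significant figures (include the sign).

γ = 1/√(1 − 0.737²) = 1.4795
Δt' = γ(Δt − vΔx/c²) = 1.4795 × (19.9 μs − 0.737×6160 m / (2.998×10^8 m/s))
= 1.4795 × (4.7568 μs) = 7.04 μs

Δt' ≈ 7.04 μs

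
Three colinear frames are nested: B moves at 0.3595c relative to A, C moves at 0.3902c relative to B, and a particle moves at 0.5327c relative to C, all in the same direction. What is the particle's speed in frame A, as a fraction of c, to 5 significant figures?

Compose boost 2: (0.3902 + 0.3595)/(1 + 0.3902×0.3595) = 0.74970/1.140277 = 0.6574719
Compose boost 3: (0.5327 + 0.6574719)/(1 + 0.5327×0.6574719) = 1.190172/1.350235 = 0.88146

u ≈ 0.88146c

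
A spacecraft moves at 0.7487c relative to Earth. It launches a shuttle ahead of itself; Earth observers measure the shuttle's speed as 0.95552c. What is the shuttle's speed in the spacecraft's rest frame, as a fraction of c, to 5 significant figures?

u' ≈ 0.72670c

Inverse velocity addition: u' = (u − v)/(1 − uv/c²)
= (0.95552 − 0.7487)/(1 − 0.95552×0.7487) = 0.20682/0.2846022 = 0.72670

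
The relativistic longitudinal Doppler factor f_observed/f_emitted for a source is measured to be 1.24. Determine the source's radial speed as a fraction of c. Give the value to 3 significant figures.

β ≈ 0.212

f_obs/f_src = √((1+β)/(1−β)) = 1.24  ⇒  (1+β)/(1−β) = 1.5376
β = |1 − D²|/(1 + D²) = |1 − 1.5376|/(1 + 1.5376) = 0.212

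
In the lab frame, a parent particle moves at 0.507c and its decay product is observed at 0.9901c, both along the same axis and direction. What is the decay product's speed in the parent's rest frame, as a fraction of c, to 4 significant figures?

Inverse velocity addition: u' = (u − v)/(1 − uv/c²)
= (0.9901 − 0.507)/(1 − 0.9901×0.507) = 0.4831/0.498019 = 0.9700

u' ≈ 0.9700c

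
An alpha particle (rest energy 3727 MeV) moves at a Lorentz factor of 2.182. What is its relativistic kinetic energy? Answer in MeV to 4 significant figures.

K ≈ 4405 MeV

γ = 2.182 (given)
K = (γ − 1)m₀c² = (2.182 − 1) × 3727 MeV = 1.18200 × 3727 MeV = 4405 MeV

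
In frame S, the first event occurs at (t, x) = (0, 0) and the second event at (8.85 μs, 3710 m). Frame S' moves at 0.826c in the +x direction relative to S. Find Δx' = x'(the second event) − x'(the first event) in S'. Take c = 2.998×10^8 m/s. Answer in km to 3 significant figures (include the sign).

γ = 1/√(1 − 0.826²) = 1.7741
Δx' = γ(Δx − vΔt) = 1.7741 × (3710 m − 0.826×(2.998×10^8 m/s)×8.85×10^-6 s)
= 1.7741 × (1518.4 m) = 2.69 km

Δx' ≈ 2.69 km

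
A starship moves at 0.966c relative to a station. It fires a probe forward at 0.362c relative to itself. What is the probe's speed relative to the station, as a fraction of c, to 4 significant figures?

u ≈ 0.9839c

Relativistic velocity addition: u = (u' + v)/(1 + u'v/c²)
= (0.362 + 0.966)/(1 + 0.362×0.966) = 1.328/1.34969 = 0.9839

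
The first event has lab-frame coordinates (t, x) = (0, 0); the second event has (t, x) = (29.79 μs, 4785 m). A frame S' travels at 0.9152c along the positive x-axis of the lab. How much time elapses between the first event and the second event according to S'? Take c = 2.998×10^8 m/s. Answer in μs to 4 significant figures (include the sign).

γ = 1/√(1 − 0.9152²) = 2.48139
Δt' = γ(Δt − vΔx/c²) = 2.48139 × (29.79 μs − 0.9152×4785 m / (2.998×10^8 m/s))
= 2.48139 × (15.1828 μs) = 37.67 μs

Δt' ≈ 37.67 μs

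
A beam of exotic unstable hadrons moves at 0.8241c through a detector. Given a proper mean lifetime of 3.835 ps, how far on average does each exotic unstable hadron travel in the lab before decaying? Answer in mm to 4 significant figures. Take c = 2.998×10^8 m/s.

γ = 1/√(1 − 0.8241²) = 1.76540
Dilated lifetime: Δt = γτ₀ = 1.76540 × 3.835 ps = 6.77030 ps
d = vΔt = 0.8241c × 6.77030 ps = 2.47065×10^8 m/s × 6.77030×10^-12 s = 1.673 mm

d ≈ 1.673 mm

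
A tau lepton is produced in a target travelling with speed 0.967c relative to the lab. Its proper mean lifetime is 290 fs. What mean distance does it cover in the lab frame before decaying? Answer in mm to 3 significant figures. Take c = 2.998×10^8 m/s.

d ≈ 0.330 mm

γ = 1/√(1 − 0.967²) = 3.9250
Dilated lifetime: Δt = γτ₀ = 3.9250 × 290 fs = 1138.3 fs
d = vΔt = 0.967c × 1138.3 fs = 2.8991×10^8 m/s × 1.1383×10^-12 s = 0.330 mm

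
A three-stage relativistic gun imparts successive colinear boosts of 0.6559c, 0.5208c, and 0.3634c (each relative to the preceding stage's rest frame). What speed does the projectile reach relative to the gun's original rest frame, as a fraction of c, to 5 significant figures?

u ≈ 0.94067c

Compose boost 2: (0.5208 + 0.6559)/(1 + 0.5208×0.6559) = 1.1767/1.341593 = 0.8770918
Compose boost 3: (0.3634 + 0.8770918)/(1 + 0.3634×0.8770918) = 1.240492/1.318735 = 0.94067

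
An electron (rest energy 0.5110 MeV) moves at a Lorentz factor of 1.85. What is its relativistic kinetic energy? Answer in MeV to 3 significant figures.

γ = 1.85 (given)
K = (γ − 1)m₀c² = (1.85 − 1) × 0.5110 MeV = 0.85000 × 0.5110 MeV = 0.434 MeV

K ≈ 0.434 MeV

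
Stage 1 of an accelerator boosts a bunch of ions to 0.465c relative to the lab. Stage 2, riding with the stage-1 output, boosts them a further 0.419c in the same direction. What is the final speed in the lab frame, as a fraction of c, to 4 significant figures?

Compose boost 2: (0.419 + 0.465)/(1 + 0.419×0.465) = 0.8840/1.19484 = 0.7399

u ≈ 0.7399c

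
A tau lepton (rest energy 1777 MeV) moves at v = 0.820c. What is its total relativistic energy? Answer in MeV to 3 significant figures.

E ≈ 3100 MeV

γ = 1/√(1 − 0.820²) = 1.7471
E = γm₀c² = 1.7471 × 1777 MeV = 3100 MeV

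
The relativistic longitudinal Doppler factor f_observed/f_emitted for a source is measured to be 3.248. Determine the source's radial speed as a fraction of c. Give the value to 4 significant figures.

f_obs/f_src = √((1+β)/(1−β)) = 3.248  ⇒  (1+β)/(1−β) = 10.5495
β = |1 − D²|/(1 + D²) = |1 − 10.5495|/(1 + 10.5495) = 0.8268

β ≈ 0.8268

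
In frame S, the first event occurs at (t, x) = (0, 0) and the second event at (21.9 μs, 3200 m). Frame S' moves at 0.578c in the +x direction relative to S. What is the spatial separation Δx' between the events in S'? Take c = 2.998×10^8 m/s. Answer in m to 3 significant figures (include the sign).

Δx' ≈ -729 m

γ = 1/√(1 − 0.578²) = 1.2254
Δx' = γ(Δx − vΔt) = 1.2254 × (3200 m − 0.578×(2.998×10^8 m/s)×21.9×10^-6 s)
= 1.2254 × (-594.93 m) = -729 m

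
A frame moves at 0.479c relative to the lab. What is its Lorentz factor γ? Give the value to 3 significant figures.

γ ≈ 1.14

γ = 1/√(1 − β²) = 1/√(1 − 0.479²) = 1/√(0.77056) = 1.14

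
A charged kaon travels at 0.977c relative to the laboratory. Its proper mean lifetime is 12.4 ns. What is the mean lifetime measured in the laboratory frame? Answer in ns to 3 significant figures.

Δt ≈ 58.2 ns

γ = 1/√(1 − 0.977²) = 4.6896
Time dilation: Δt = γτ₀ = 4.6896 × 12.4 ns = 58.2 ns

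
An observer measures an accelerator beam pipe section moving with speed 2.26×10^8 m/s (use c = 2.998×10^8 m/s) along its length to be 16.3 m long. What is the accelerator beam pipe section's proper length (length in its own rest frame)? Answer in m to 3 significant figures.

β = v/c = 2.26×10^8 / 2.998×10^8 = 0.75384
γ = 1/√(1 − 0.75384²) = 1.5219
L₀ = γL = 1.5219 × 16.3 = 24.8 m

L₀ ≈ 24.8 m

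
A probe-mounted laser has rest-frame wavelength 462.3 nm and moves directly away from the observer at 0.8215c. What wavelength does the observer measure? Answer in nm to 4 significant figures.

λ_obs ≈ 1477 nm

Relativistic Doppler: λ_obs = λ_src √((1+β)/(1−β))
= 462.3 × √(1.82150/0.178500) = 462.3 × 3.19445 = 1477 nm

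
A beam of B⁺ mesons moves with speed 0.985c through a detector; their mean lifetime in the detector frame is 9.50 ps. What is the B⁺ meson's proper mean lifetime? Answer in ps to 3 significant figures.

γ = 1/√(1 − 0.985²) = 5.7953
Proper time: τ₀ = Δt/γ = 9.50/5.7953 = 1.64 ps

τ₀ ≈ 1.64 ps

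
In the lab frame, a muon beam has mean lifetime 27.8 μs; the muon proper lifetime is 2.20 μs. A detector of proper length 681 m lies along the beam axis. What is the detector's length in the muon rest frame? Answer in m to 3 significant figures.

L ≈ 53.9 m

Time dilation ⇒ γ = Δt/τ₀ = 27.8/2.20 = 12.636
Length contraction: L = L₀/γ = 681/12.636 = 53.9 m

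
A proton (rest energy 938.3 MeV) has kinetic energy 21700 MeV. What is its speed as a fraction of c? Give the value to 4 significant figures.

β ≈ 0.9991

γ = 1 + K/(m₀c²) = 1 + 21700/938.3 = 24.1269
β = √(1 − 1/γ²) = 0.9991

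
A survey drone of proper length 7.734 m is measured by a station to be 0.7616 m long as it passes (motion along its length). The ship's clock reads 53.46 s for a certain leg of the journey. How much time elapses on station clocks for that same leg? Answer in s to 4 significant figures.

Length contraction ⇒ γ = L₀/L = 7.734/0.7616 = 10.1549
Time dilation: Δt = γτ₀ = 10.1549 × 53.46 s = 542.9 s

Δt ≈ 542.9 s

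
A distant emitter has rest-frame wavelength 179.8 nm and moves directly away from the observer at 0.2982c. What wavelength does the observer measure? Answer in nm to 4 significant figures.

λ_obs ≈ 244.5 nm

Relativistic Doppler: λ_obs = λ_src √((1+β)/(1−β))
= 179.8 × √(1.29820/0.701800) = 179.8 × 1.36008 = 244.5 nm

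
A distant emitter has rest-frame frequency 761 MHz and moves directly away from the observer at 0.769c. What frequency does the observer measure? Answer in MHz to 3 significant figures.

Relativistic Doppler: f_obs = f_src √((1−β)/(1+β))
= 761 × √(0.23100/1.7690) = 761 × 0.36136 = 275 MHz

f_obs ≈ 275 MHz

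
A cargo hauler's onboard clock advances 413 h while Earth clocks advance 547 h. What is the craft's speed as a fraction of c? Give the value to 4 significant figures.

γ = Δt/τ₀ = 547/413 = 1.32446
β = √(1 − 1/γ²) = √(1 − 1/1.32446²) = 0.6557

β ≈ 0.6557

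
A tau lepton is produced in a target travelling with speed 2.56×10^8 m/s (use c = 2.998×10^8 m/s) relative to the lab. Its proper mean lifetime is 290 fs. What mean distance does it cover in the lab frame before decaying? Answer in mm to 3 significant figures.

d ≈ 0.143 mm

β = v/c = 2.56×10^8 / 2.998×10^8 = 0.85390
γ = 1/√(1 − 0.85390²) = 1.9215
Dilated lifetime: Δt = γτ₀ = 1.9215 × 290 fs = 557.23 fs
d = vΔt = 0.85390c × 557.23 fs = 2.5600×10^8 m/s × 5.5723×10^-13 s = 0.143 mm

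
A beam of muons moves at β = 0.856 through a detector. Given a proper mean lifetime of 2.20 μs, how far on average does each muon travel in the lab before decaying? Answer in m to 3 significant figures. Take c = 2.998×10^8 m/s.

γ = 1/√(1 − 0.856²) = 1.9343
Dilated lifetime: Δt = γτ₀ = 1.9343 × 2.20 μs = 4.2555 μs
d = vΔt = 0.856c × 4.2555 μs = 2.5663×10^8 m/s × 4.2555×10^-6 s = 1090 m

d ≈ 1090 m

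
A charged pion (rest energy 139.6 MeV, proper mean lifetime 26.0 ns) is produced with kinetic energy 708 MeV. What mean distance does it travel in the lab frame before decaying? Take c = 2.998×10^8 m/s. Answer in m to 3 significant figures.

γ = 1 + K/(m₀c²) = 1 + 708/139.6 = 6.0716
β = √(1 − 1/γ²) = 0.98634
Dilated lifetime: γτ₀ = 6.0716 × 26.0 ns = 157.86 ns
d = βc·γτ₀ = 0.98634 × (2.998×10^8 m/s) × 1.5786×10^-7 s = 46.7 m

d ≈ 46.7 m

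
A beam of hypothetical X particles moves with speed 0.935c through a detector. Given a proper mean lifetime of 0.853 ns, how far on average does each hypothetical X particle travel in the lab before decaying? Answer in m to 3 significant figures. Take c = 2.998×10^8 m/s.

d ≈ 0.674 m

γ = 1/√(1 − 0.935²) = 2.8197
Dilated lifetime: Δt = γτ₀ = 2.8197 × 0.853 ns = 2.4052 ns
d = vΔt = 0.935c × 2.4052 ns = 2.8031×10^8 m/s × 2.4052×10^-9 s = 0.674 m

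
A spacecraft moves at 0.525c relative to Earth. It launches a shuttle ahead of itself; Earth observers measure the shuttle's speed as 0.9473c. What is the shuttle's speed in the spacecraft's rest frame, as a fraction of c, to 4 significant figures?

Inverse velocity addition: u' = (u − v)/(1 − uv/c²)
= (0.9473 − 0.525)/(1 − 0.9473×0.525) = 0.4223/0.502668 = 0.8401

u' ≈ 0.8401c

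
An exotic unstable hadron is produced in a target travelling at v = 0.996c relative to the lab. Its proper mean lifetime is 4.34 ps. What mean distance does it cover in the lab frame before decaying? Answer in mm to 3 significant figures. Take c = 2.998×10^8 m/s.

d ≈ 14.5 mm

γ = 1/√(1 − 0.996²) = 11.192
Dilated lifetime: Δt = γτ₀ = 11.192 × 4.34 ps = 48.571 ps
d = vΔt = 0.996c × 48.571 ps = 2.9860×10^8 m/s × 4.8571×10^-11 s = 14.5 mm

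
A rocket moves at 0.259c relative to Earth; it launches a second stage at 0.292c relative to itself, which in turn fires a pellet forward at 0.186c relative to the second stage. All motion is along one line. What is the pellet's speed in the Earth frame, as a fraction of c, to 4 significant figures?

u ≈ 0.6375c

Compose boost 2: (0.292 + 0.259)/(1 + 0.292×0.259) = 0.5510/1.07563 = 0.512259
Compose boost 3: (0.186 + 0.512259)/(1 + 0.186×0.512259) = 0.698259/1.09528 = 0.6375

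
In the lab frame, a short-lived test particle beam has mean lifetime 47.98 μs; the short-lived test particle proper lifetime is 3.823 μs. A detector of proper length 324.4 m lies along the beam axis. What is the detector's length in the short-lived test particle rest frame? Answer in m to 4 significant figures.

Time dilation ⇒ γ = Δt/τ₀ = 47.98/3.823 = 12.5504
Length contraction: L = L₀/γ = 324.4/12.5504 = 25.85 m

L ≈ 25.85 m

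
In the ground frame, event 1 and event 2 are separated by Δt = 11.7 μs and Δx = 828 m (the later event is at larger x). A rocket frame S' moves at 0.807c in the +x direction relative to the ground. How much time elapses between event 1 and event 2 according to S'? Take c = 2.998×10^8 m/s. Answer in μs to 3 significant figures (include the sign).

Δt' ≈ 16.0 μs

γ = 1/√(1 − 0.807²) = 1.6933
Δt' = γ(Δt − vΔx/c²) = 1.6933 × (11.7 μs − 0.807×828 m / (2.998×10^8 m/s))
= 1.6933 × (9.4712 μs) = 16.0 μs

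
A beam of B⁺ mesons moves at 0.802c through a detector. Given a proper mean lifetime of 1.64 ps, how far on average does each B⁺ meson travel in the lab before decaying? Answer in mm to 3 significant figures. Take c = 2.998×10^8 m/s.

γ = 1/√(1 − 0.802²) = 1.6741
Dilated lifetime: Δt = γτ₀ = 1.6741 × 1.64 ps = 2.7456 ps
d = vΔt = 0.802c × 2.7456 ps = 2.4044×10^8 m/s × 2.7456×10^-12 s = 0.660 mm

d ≈ 0.660 mm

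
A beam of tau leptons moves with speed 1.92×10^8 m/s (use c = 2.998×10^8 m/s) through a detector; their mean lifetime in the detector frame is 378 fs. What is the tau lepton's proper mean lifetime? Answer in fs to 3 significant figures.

β = v/c = 1.92×10^8 / 2.998×10^8 = 0.64043
γ = 1/√(1 − 0.64043²) = 1.3021
Proper time: τ₀ = Δt/γ = 378/1.3021 = 290 fs

τ₀ ≈ 290 fs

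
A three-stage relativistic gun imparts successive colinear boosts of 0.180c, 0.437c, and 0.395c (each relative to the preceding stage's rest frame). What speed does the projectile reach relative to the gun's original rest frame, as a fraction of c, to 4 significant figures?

Compose boost 2: (0.437 + 0.180)/(1 + 0.437×0.180) = 0.6170/1.07866 = 0.572006
Compose boost 3: (0.395 + 0.572006)/(1 + 0.395×0.572006) = 0.967006/1.22594 = 0.7888

u ≈ 0.7888c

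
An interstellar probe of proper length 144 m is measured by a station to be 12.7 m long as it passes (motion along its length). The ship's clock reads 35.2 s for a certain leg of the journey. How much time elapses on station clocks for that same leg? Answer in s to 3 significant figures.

Length contraction ⇒ γ = L₀/L = 144/12.7 = 11.339
Time dilation: Δt = γτ₀ = 11.339 × 35.2 s = 399 s

Δt ≈ 399 s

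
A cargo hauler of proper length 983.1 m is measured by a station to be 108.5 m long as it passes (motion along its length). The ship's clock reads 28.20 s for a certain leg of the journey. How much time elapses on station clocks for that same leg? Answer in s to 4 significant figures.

Δt ≈ 255.5 s

Length contraction ⇒ γ = L₀/L = 983.1/108.5 = 9.06083
Time dilation: Δt = γτ₀ = 9.06083 × 28.20 s = 255.5 s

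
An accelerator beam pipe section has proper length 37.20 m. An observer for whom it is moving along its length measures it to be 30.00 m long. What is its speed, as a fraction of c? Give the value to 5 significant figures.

γ = L₀/L = 37.20/30.00 = 1.240000
β = √(1 − 1/γ²) = 0.59130

β ≈ 0.59130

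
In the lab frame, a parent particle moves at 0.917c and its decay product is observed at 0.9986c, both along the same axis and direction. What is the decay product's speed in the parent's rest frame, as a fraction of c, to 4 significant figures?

Inverse velocity addition: u' = (u − v)/(1 − uv/c²)
= (0.9986 − 0.917)/(1 − 0.9986×0.917) = 0.08160/0.0842838 = 0.9682

u' ≈ 0.9682c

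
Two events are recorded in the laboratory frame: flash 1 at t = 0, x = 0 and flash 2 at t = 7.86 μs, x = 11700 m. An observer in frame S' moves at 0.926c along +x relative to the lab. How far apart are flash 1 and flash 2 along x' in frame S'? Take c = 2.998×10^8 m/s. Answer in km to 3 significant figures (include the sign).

Δx' ≈ 25.2 km

γ = 1/√(1 − 0.926²) = 2.6488
Δx' = γ(Δx − vΔt) = 2.6488 × (11700 m − 0.926×(2.998×10^8 m/s)×7.86×10^-6 s)
= 2.6488 × (9517.9 m) = 25.2 km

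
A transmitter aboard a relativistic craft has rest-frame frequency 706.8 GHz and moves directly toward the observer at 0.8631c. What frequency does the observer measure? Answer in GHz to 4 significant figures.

f_obs ≈ 2607 GHz

Relativistic Doppler: f_obs = f_src √((1+β)/(1−β))
= 706.8 × √(1.86310/0.136900) = 706.8 × 3.68907 = 2607 GHz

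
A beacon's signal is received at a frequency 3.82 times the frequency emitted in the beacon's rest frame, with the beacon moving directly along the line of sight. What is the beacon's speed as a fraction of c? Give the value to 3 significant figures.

f_obs/f_src = √((1+β)/(1−β)) = 3.82  ⇒  (1+β)/(1−β) = 14.592
β = |1 − D²|/(1 + D²) = |1 − 14.592|/(1 + 14.592) = 0.872

β ≈ 0.872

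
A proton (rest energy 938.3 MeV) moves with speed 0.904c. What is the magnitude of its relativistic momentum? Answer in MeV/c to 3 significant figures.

γ = 1/√(1 − 0.904²) = 2.3390
p = γβm₀c = 2.3390 × 0.904 × 938.3 MeV/c = 1980 MeV/c

p ≈ 1980 MeV/c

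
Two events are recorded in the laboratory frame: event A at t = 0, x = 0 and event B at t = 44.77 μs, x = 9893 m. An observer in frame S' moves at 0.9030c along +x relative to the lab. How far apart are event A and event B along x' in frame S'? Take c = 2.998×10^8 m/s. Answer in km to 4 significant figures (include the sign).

Δx' ≈ -5.184 km

γ = 1/√(1 − 0.9030²) = 2.32753
Δx' = γ(Δx − vΔt) = 2.32753 × (9893 m − 0.9030×(2.998×10^8 m/s)×44.77×10^-6 s)
= 2.32753 × (-2227.11 m) = -5.184 km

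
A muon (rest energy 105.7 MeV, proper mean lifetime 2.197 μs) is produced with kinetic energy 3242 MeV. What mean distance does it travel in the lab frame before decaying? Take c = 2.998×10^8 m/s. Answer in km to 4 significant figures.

γ = 1 + K/(m₀c²) = 1 + 3242/105.7 = 31.6717
β = √(1 − 1/γ²) = 0.999501
Dilated lifetime: γτ₀ = 31.6717 × 2.197 μs = 69.5828 μs
d = βc·γτ₀ = 0.999501 × (2.998×10^8 m/s) × 6.95828×10^-5 s = 20.85 km

d ≈ 20.85 km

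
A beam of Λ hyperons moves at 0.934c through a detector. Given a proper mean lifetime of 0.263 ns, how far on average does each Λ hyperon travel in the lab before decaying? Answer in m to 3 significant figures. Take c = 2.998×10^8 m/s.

γ = 1/√(1 − 0.934²) = 2.7990
Dilated lifetime: Δt = γτ₀ = 2.7990 × 0.263 ns = 0.73613 ns
d = vΔt = 0.934c × 0.73613 ns = 2.8001×10^8 m/s × 7.3613×10^-10 s = 0.206 m

d ≈ 0.206 m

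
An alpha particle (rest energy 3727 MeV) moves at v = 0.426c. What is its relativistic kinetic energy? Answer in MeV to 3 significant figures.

γ = 1/√(1 − 0.426²) = 1.1053
K = (γ − 1)m₀c² = (1.1053 − 1) × 3727 MeV = 0.10531 × 3727 MeV = 392 MeV

K ≈ 392 MeV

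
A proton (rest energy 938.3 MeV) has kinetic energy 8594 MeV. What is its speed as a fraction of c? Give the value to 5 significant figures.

β ≈ 0.99514

γ = 1 + K/(m₀c²) = 1 + 8594/938.3 = 10.15912
β = √(1 − 1/γ²) = 0.99514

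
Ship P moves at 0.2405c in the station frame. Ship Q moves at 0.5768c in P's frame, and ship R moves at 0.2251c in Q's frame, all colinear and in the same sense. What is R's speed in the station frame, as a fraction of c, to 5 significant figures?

Compose boost 2: (0.5768 + 0.2405)/(1 + 0.5768×0.2405) = 0.81730/1.138720 = 0.7177355
Compose boost 3: (0.2251 + 0.7177355)/(1 + 0.2251×0.7177355) = 0.9428355/1.161562 = 0.81170

u ≈ 0.81170c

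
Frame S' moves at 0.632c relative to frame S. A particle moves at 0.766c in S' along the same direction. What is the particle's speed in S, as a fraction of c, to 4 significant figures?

u ≈ 0.9420c

Relativistic velocity addition: u = (u' + v)/(1 + u'v/c²)
= (0.766 + 0.632)/(1 + 0.766×0.632) = 1.398/1.48411 = 0.9420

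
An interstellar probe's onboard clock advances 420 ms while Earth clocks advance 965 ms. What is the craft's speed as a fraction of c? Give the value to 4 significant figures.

β ≈ 0.9003

γ = Δt/τ₀ = 965/420 = 2.29762
β = √(1 − 1/γ²) = √(1 − 1/2.29762²) = 0.9003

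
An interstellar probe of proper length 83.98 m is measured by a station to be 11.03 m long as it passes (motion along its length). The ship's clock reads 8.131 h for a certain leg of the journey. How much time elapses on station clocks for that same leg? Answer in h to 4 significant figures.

Δt ≈ 61.91 h

Length contraction ⇒ γ = L₀/L = 83.98/11.03 = 7.61378
Time dilation: Δt = γτ₀ = 7.61378 × 8.131 h = 61.91 h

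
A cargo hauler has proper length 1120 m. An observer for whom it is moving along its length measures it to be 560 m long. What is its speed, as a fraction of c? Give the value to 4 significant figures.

β ≈ 0.8660

γ = L₀/L = 1120/560 = 2.00000
β = √(1 − 1/γ²) = 0.8660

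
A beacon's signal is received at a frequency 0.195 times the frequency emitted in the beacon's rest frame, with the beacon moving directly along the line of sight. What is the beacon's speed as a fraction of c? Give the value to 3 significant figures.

f_obs/f_src = √((1−β)/(1+β)) = 0.195  ⇒  (1−β)/(1+β) = 0.038025
β = |1 − D²|/(1 + D²) = |1 − 0.038025|/(1 + 0.038025) = 0.927

β ≈ 0.927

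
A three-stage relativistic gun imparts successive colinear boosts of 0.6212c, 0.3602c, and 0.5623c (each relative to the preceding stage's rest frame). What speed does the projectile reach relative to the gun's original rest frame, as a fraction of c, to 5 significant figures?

Compose boost 2: (0.3602 + 0.6212)/(1 + 0.3602×0.6212) = 0.98140/1.223756 = 0.8019571
Compose boost 3: (0.5623 + 0.8019571)/(1 + 0.5623×0.8019571) = 1.364257/1.450940 = 0.94026

u ≈ 0.94026c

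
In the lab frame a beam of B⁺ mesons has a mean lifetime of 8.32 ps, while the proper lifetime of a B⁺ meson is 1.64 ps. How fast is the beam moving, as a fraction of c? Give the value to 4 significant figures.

γ = Δt/τ₀ = 8.32/1.64 = 5.07317
β = √(1 − 1/γ²) = √(1 − 1/5.07317²) = 0.9804

β ≈ 0.9804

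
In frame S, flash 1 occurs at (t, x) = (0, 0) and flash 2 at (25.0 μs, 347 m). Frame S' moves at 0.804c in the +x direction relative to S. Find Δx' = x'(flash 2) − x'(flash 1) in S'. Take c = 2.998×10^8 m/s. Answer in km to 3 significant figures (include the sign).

γ = 1/√(1 − 0.804²) = 1.6817
Δx' = γ(Δx − vΔt) = 1.6817 × (347 m − 0.804×(2.998×10^8 m/s)×25.0×10^-6 s)
= 1.6817 × (-5679.0 m) = -9.55 km

Δx' ≈ -9.55 km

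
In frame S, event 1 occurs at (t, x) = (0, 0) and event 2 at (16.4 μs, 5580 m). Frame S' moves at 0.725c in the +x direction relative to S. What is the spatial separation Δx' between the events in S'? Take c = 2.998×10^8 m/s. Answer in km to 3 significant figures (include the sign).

Δx' ≈ 2.93 km

γ = 1/√(1 − 0.725²) = 1.4519
Δx' = γ(Δx − vΔt) = 1.4519 × (5580 m − 0.725×(2.998×10^8 m/s)×16.4×10^-6 s)
= 1.4519 × (2015.4 m) = 2.93 km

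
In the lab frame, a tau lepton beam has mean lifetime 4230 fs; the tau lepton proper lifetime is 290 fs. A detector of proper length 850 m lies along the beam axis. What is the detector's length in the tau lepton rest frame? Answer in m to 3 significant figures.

L ≈ 58.3 m

Time dilation ⇒ γ = Δt/τ₀ = 4230/290 = 14.586
Length contraction: L = L₀/γ = 850/14.586 = 58.3 m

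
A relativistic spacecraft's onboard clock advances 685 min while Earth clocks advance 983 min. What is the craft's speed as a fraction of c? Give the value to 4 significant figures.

β ≈ 0.7172

γ = Δt/τ₀ = 983/685 = 1.43504
β = √(1 − 1/γ²) = √(1 − 1/1.43504²) = 0.7172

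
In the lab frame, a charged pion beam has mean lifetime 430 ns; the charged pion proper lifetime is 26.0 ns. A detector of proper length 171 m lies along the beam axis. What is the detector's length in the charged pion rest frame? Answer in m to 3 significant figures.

Time dilation ⇒ γ = Δt/τ₀ = 430/26.0 = 16.538
Length contraction: L = L₀/γ = 171/16.538 = 10.3 m

L ≈ 10.3 m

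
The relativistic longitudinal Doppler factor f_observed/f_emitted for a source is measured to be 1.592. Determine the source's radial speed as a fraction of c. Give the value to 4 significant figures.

f_obs/f_src = √((1+β)/(1−β)) = 1.592  ⇒  (1+β)/(1−β) = 2.53446
β = |1 − D²|/(1 + D²) = |1 − 2.53446|/(1 + 2.53446) = 0.4341

β ≈ 0.4341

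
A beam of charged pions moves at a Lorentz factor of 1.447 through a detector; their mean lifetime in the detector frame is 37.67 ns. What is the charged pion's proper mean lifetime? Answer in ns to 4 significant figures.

γ = 1.447 (given)
Proper time: τ₀ = Δt/γ = 37.67/1.447 = 26.03 ns

τ₀ ≈ 26.03 ns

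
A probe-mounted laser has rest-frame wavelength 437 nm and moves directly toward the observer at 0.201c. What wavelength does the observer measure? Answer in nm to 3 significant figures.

λ_obs ≈ 356 nm

Relativistic Doppler: λ_obs = λ_src √((1−β)/(1+β))
= 437 × √(0.79900/1.2010) = 437 × 0.81565 = 356 nm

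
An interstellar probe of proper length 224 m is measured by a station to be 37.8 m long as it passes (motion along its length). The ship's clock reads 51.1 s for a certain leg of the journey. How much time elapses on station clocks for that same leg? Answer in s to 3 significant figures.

Length contraction ⇒ γ = L₀/L = 224/37.8 = 5.9259
Time dilation: Δt = γτ₀ = 5.9259 × 51.1 s = 303 s

Δt ≈ 303 s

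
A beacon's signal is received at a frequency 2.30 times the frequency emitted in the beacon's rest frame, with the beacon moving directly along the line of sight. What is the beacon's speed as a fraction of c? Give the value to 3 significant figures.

β ≈ 0.682

f_obs/f_src = √((1+β)/(1−β)) = 2.30  ⇒  (1+β)/(1−β) = 5.2900
β = |1 − D²|/(1 + D²) = |1 − 5.2900|/(1 + 5.2900) = 0.682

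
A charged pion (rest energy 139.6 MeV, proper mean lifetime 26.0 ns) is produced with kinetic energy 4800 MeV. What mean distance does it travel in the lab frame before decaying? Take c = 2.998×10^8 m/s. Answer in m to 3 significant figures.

γ = 1 + K/(m₀c²) = 1 + 4800/139.6 = 35.384
β = √(1 − 1/γ²) = 0.99960
Dilated lifetime: γτ₀ = 35.384 × 26.0 ns = 919.98 ns
d = βc·γτ₀ = 0.99960 × (2.998×10^8 m/s) × 9.1998×10^-7 s = 276 m

d ≈ 276 m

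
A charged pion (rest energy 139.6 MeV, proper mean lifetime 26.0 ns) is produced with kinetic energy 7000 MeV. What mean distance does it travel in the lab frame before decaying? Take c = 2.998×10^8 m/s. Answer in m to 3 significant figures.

d ≈ 399 m

γ = 1 + K/(m₀c²) = 1 + 7000/139.6 = 51.143
β = √(1 − 1/γ²) = 0.99981
Dilated lifetime: γτ₀ = 51.143 × 26.0 ns = 1329.7 ns
d = βc·γτ₀ = 0.99981 × (2.998×10^8 m/s) × 1.3297×10^-6 s = 399 m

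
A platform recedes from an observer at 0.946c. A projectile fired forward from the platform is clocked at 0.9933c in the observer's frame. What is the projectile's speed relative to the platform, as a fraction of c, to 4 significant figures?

u' ≈ 0.7839c

Inverse velocity addition: u' = (u − v)/(1 − uv/c²)
= (0.9933 − 0.946)/(1 − 0.9933×0.946) = 0.04730/0.0603382 = 0.7839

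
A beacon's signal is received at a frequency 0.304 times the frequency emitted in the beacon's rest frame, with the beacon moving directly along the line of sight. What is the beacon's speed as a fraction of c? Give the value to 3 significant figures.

β ≈ 0.831

f_obs/f_src = √((1−β)/(1+β)) = 0.304  ⇒  (1−β)/(1+β) = 0.092416
β = |1 − D²|/(1 + D²) = |1 − 0.092416|/(1 + 0.092416) = 0.831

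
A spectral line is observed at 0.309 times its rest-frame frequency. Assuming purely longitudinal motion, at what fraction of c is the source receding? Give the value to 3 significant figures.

β ≈ 0.826

f_obs/f_src = √((1−β)/(1+β)) = 0.309  ⇒  (1−β)/(1+β) = 0.095481
β = |1 − D²|/(1 + D²) = |1 − 0.095481|/(1 + 0.095481) = 0.826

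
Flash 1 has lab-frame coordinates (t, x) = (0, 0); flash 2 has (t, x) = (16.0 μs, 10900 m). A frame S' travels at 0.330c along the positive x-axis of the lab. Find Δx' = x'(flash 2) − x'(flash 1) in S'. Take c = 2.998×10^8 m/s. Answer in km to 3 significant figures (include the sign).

Δx' ≈ 9.87 km

γ = 1/√(1 − 0.330²) = 1.0593
Δx' = γ(Δx − vΔt) = 1.0593 × (10900 m − 0.330×(2.998×10^8 m/s)×16.0×10^-6 s)
= 1.0593 × (9317.1 m) = 9.87 km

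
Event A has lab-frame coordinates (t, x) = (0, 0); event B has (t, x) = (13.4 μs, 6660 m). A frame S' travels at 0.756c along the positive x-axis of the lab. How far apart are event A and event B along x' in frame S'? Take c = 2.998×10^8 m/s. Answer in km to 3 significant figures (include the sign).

γ = 1/√(1 − 0.756²) = 1.5277
Δx' = γ(Δx − vΔt) = 1.5277 × (6660 m − 0.756×(2.998×10^8 m/s)×13.4×10^-6 s)
= 1.5277 × (3622.9 m) = 5.53 km

Δx' ≈ 5.53 km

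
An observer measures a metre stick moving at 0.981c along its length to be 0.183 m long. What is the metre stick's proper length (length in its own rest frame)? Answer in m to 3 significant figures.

L₀ ≈ 0.943 m

γ = 1/√(1 − 0.981²) = 5.1544
L₀ = γL = 5.1544 × 0.183 = 0.943 m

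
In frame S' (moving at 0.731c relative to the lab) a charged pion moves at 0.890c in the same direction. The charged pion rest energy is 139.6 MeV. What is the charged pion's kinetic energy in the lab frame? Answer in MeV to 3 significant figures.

K ≈ 601 MeV

u_lab = (0.890 + 0.731)/(1 + 0.890×0.731) = 0.982073
γ = 1/√(1 − 0.982073²) = 5.3050
K = (γ − 1)m₀c² = (5.3050 − 1) × 139.6 = 4.3050 × 139.6 = 601 MeV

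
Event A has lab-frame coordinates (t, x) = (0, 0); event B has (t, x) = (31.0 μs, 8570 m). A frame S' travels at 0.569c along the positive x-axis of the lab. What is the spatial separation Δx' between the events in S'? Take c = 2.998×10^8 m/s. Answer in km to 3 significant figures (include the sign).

Δx' ≈ 3.99 km

γ = 1/√(1 − 0.569²) = 1.2160
Δx' = γ(Δx − vΔt) = 1.2160 × (8570 m − 0.569×(2.998×10^8 m/s)×31.0×10^-6 s)
= 1.2160 × (3281.8 m) = 3.99 km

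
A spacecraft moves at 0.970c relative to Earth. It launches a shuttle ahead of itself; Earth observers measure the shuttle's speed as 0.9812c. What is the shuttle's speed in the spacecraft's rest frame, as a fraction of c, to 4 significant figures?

Inverse velocity addition: u' = (u − v)/(1 − uv/c²)
= (0.9812 − 0.970)/(1 − 0.9812×0.970) = 0.01120/0.0482360 = 0.2322

u' ≈ 0.2322c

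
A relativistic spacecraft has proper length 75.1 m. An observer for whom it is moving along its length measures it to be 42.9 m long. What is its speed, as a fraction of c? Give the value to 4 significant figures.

γ = L₀/L = 75.1/42.9 = 1.75058
β = √(1 − 1/γ²) = 0.8208

β ≈ 0.8208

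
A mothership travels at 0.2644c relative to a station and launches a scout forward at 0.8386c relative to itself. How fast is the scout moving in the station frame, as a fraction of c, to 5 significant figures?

u ≈ 0.90282c

Compose boost 2: (0.8386 + 0.2644)/(1 + 0.8386×0.2644) = 1.1030/1.221726 = 0.90282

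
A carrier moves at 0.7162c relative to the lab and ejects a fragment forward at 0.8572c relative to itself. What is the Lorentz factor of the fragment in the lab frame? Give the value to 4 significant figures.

u_lab = (0.8572 + 0.7162)/(1 + 0.8572×0.7162) = 1.5734/1.613927 = 0.9748894
γ = 1/√(1 − 0.9748894²) = 4.491

γ ≈ 4.491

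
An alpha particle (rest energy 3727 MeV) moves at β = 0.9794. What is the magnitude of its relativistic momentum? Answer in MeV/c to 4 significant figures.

γ = 1/√(1 − 0.9794²) = 4.95222
p = γβm₀c = 4.95222 × 0.9794 × 3727 MeV/c = 18080 MeV/c

p ≈ 18080 MeV/c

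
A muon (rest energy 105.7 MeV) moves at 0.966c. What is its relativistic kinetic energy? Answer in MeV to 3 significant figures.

K ≈ 303 MeV

γ = 1/√(1 − 0.966²) = 3.8678
K = (γ − 1)m₀c² = (3.8678 − 1) × 105.7 MeV = 2.8678 × 105.7 MeV = 303 MeV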